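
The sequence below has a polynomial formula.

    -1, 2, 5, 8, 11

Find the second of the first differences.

3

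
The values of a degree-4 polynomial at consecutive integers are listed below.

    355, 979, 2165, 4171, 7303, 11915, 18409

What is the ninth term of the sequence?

38891

D1: 624 , 1186 , 2006 , 3132 , 4612 , 6494
D2: 562 , 820 , 1126 , 1480 , 1882
D3: 258 , 306 , 354 , 402
D4: 48 , 48 , 48
The fourth differences are constant (48).
402 + 48 = 450;  1882 + 450 = 2332;  6494 + 2332 = 8826;  18409 + 8826 = 27235
450 + 48 = 498;  2332 + 498 = 2830;  8826 + 2830 = 11656;  27235 + 11656 = 38891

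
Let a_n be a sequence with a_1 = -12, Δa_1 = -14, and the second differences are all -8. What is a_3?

Build the table forward from the leading diagonal:
D2: -8, -8, -8
D1: -14, -22, -30
a: -12, -26, -48

-48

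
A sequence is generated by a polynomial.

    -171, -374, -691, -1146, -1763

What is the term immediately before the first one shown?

-58

First differences: -203  -317  -455  -617
Second differences: -114  -138  -162
Third differences: -24  -24
The third differences are constant at -24.
Work back: -114 + 24 = -90;  -203 + 90 = -113;  -171 + 113 = -58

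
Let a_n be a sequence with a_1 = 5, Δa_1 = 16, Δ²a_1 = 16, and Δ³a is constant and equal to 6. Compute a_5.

189

Build the table forward from the leading diagonal:
D3: 6, 6, 6, 6, 6
D2: 16, 22, 28, 34, 40
D1: 16, 32, 54, 82, 116
a: 5, 21, 53, 107, 189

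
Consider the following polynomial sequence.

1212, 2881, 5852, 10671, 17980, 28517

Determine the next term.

Δ: 1669  2971  4819  7309  10537
Δ²: 1302  1848  2490  3228
Δ³: 546  642  738
Δ⁴: 96  96
The fourth differences are constant (96).
738 + 96 = 834;  3228 + 834 = 4062;  10537 + 4062 = 14599;  28517 + 14599 = 43116

43116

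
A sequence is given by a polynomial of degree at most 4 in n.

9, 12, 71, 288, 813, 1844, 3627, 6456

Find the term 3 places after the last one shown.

D1: 3  59  217  525  1031  1783  2829
D2: 56  158  308  506  752  1046
D3: 102  150  198  246  294
D4: 48  48  48  48
Fourth differences constant at 48.
294 + 48 = 342;  1046 + 342 = 1388;  2829 + 1388 = 4217;  6456 + 4217 = 10673
342 + 48 = 390;  1388 + 390 = 1778;  4217 + 1778 = 5995;  10673 + 5995 = 16668
390 + 48 = 438;  1778 + 438 = 2216;  5995 + 2216 = 8211;  16668 + 8211 = 24879

24879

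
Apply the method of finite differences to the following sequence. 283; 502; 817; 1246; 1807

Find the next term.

2518

219  315  429  561
96  114  132
18  18
Constant third difference = 18, so extend:
132 + 18 = 150;  561 + 150 = 711;  1807 + 711 = 2518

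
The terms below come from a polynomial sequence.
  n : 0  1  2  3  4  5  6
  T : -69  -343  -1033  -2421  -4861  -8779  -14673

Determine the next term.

-23113

D1: -274, -690, -1388, -2440, -3918, -5894
D2: -416, -698, -1052, -1478, -1976
D3: -282, -354, -426, -498
D4: -72, -72, -72
The fourth differences are constant (-72).
-498 − 72 = -570;  -1976 − 570 = -2546;  -5894 − 2546 = -8440;  -14673 − 8440 = -23113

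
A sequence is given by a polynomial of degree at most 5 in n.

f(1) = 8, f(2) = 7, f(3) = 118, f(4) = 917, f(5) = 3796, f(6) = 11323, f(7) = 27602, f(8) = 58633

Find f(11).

-1, 111, 799, 2879, 7527, 16279, 31031
112, 688, 2080, 4648, 8752, 14752
576, 1392, 2568, 4104, 6000
816, 1176, 1536, 1896
360, 360, 360
Fifth differences constant at 360.
1896 + 360 = 2256;  6000 + 2256 = 8256;  14752 + 8256 = 23008;  31031 + 23008 = 54039;  58633 + 54039 = 112672
2256 + 360 = 2616;  8256 + 2616 = 10872;  23008 + 10872 = 33880;  54039 + 33880 = 87919;  112672 + 87919 = 200591
2616 + 360 = 2976;  10872 + 2976 = 13848;  33880 + 13848 = 47728;  87919 + 47728 = 135647;  200591 + 135647 = 336238

336238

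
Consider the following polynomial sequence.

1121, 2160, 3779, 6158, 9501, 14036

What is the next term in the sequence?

20015

Δ: 1039 , 1619 , 2379 , 3343 , 4535
Δ²: 580 , 760 , 964 , 1192
Δ³: 180 , 204 , 228
Δ⁴: 24 , 24
Fourth differences constant at 24.
228 + 24 = 252;  1192 + 252 = 1444;  4535 + 1444 = 5979;  14036 + 5979 = 20015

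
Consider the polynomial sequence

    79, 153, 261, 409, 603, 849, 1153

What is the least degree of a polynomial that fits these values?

Δ: 74, 108, 148, 194, 246, 304
Δ²: 34, 40, 46, 52, 58
Δ³: 6, 6, 6, 6
The third differences are constant, so the polynomial has degree 3.

3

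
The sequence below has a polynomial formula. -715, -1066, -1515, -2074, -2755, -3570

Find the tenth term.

-8410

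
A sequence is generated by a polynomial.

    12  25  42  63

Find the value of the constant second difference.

4

Δ: 13, 17, 21
Δ²: 4, 4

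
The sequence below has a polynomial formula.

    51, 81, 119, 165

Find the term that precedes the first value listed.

30, 38, 46
8, 8
The second differences are constant at 8.
Work back: 30 − 8 = 22;  51 − 22 = 29

29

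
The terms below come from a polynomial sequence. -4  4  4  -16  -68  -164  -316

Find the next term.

First differences: 8, 0, -20, -52, -96, -152
Second differences: -8, -20, -32, -44, -56
Third differences: -12, -12, -12, -12
Constant third difference = -12, so extend:
-56 − 12 = -68;  -152 − 68 = -220;  -316 − 220 = -536

-536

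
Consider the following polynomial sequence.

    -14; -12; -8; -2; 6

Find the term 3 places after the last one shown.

42

Δ: 2, 4, 6, 8
Δ²: 2, 2, 2
Constant second difference = 2, so extend:
8 + 2 = 10;  6 + 10 = 16
10 + 2 = 12;  16 + 12 = 28
12 + 2 = 14;  28 + 14 = 42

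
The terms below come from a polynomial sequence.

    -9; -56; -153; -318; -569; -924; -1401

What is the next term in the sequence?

-47  -97  -165  -251  -355  -477
-50  -68  -86  -104  -122
-18  -18  -18  -18
Constant third difference = -18, so extend:
-122 − 18 = -140;  -477 − 140 = -617;  -1401 − 617 = -2018

-2018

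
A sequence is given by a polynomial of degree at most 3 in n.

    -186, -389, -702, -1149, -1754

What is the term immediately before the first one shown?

-69

D1: -203  -313  -447  -605
D2: -110  -134  -158
D3: -24  -24
The third differences are constant at -24.
Work back: -110 + 24 = -86;  -203 + 86 = -117;  -186 + 117 = -69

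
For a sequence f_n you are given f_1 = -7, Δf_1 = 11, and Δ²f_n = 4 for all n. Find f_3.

19

Build the table forward from the leading diagonal:
Δ²: 4  4  4
Δ: 11  15  19
f: -7  4  19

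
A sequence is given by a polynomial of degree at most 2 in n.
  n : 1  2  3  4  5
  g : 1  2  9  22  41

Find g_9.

D1: 1, 7, 13, 19
D2: 6, 6, 6
Constant second difference = 6, so extend:
19 + 6 = 25;  41 + 25 = 66
25 + 6 = 31;  66 + 31 = 97
31 + 6 = 37;  97 + 37 = 134
37 + 6 = 43;  134 + 43 = 177

177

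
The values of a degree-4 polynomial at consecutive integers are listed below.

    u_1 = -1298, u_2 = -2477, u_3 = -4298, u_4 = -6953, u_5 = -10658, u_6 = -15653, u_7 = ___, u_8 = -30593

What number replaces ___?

-22202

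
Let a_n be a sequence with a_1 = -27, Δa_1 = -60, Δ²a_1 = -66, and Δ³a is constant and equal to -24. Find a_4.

-429

Build the table forward from the leading diagonal:
Δ³: -24  -24  -24  -24
Δ²: -66  -90  -114  -138
Δ: -60  -126  -216  -330
a: -27  -87  -213  -429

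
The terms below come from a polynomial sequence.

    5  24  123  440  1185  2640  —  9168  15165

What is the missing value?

Using the first 6 terms:
Δ: 19  99  317  745  1455
Δ²: 80  218  428  710
Δ³: 138  210  282
Δ⁴: 72  72
Constant fourth difference = 72.
Extend forward: 282 + 72 = 354;  710 + 354 = 1064;  1455 + 1064 = 2519;  2640 + 2519 = 5159

5159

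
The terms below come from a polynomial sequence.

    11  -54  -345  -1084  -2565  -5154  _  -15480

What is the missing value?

Using the first 6 terms:
First differences: -65, -291, -739, -1481, -2589
Second differences: -226, -448, -742, -1108
Third differences: -222, -294, -366
Fourth differences: -72, -72
Constant fourth difference = -72.
Extend forward: -366 − 72 = -438;  -1108 − 438 = -1546;  -2589 − 1546 = -4135;  -5154 − 4135 = -9289

-9289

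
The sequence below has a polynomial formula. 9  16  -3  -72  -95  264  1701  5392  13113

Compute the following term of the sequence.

D1: 7, -19, -69, -23, 359, 1437, 3691, 7721
D2: -26, -50, 46, 382, 1078, 2254, 4030
D3: -24, 96, 336, 696, 1176, 1776
D4: 120, 240, 360, 480, 600
D5: 120, 120, 120, 120
The fifth differences are constant (120).
600 + 120 = 720;  1776 + 720 = 2496;  4030 + 2496 = 6526;  7721 + 6526 = 14247;  13113 + 14247 = 27360

27360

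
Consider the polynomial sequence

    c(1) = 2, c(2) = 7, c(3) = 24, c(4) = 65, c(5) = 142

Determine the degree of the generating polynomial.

Δ: 5, 17, 41, 77
Δ²: 12, 24, 36
Δ³: 12, 12
The third differences are constant, so the polynomial has degree 3.

3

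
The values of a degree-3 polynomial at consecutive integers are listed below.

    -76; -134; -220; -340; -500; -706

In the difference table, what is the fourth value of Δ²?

-46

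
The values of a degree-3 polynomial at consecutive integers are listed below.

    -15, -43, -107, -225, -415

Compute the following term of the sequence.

-695

Δ: -28 , -64 , -118 , -190
Δ²: -36 , -54 , -72
Δ³: -18 , -18
Third differences constant at -18.
-72 − 18 = -90;  -190 − 90 = -280;  -415 − 280 = -695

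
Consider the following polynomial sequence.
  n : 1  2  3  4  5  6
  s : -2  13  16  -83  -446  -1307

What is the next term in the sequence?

-2972

15 , 3 , -99 , -363 , -861
-12 , -102 , -264 , -498
-90 , -162 , -234
-72 , -72
Constant fourth difference = -72, so extend:
-234 − 72 = -306;  -498 − 306 = -804;  -861 − 804 = -1665;  -1307 − 1665 = -2972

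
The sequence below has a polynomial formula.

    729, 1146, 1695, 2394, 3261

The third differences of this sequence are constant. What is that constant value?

18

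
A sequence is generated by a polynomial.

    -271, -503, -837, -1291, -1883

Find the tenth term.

-7543

D1: -232, -334, -454, -592
D2: -102, -120, -138
D3: -18, -18
Third differences constant at -18.
-138 − 18 = -156;  -592 − 156 = -748;  -1883 − 748 = -2631
-156 − 18 = -174;  -748 − 174 = -922;  -2631 − 922 = -3553
-174 − 18 = -192;  -922 − 192 = -1114;  -3553 − 1114 = -4667
-192 − 18 = -210;  -1114 − 210 = -1324;  -4667 − 1324 = -5991
-210 − 18 = -228;  -1324 − 228 = -1552;  -5991 − 1552 = -7543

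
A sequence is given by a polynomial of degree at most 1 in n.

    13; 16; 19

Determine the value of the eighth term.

34

D1: 3, 3
The first differences are constant (3).
19 + 3 = 22
22 + 3 = 25
25 + 3 = 28
28 + 3 = 31
31 + 3 = 34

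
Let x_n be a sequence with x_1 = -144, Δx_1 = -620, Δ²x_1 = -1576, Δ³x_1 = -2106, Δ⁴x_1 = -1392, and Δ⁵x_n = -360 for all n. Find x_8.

Build the table forward from the leading diagonal:
Fifth differences: -360  -360  -360  -360  -360  -360  -360  -360
Fourth differences: -1392  -1752  -2112  -2472  -2832  -3192  -3552  -3912
Third differences: -2106  -3498  -5250  -7362  -9834  -12666  -15858  -19410
Second differences: -1576  -3682  -7180  -12430  -19792  -29626  -42292  -58150
First differences: -620  -2196  -5878  -13058  -25488  -45280  -74906  -117198
x: -144  -764  -2960  -8838  -21896  -47384  -92664  -167570

-167570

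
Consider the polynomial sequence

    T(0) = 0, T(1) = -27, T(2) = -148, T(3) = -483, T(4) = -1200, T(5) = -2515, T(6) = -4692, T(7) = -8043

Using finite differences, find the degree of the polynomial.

4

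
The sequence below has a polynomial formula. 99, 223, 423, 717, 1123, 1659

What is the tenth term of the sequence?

5463

First differences: 124, 200, 294, 406, 536
Second differences: 76, 94, 112, 130
Third differences: 18, 18, 18
Third differences constant at 18.
130 + 18 = 148;  536 + 148 = 684;  1659 + 684 = 2343
148 + 18 = 166;  684 + 166 = 850;  2343 + 850 = 3193
166 + 18 = 184;  850 + 184 = 1034;  3193 + 1034 = 4227
184 + 18 = 202;  1034 + 202 = 1236;  4227 + 1236 = 5463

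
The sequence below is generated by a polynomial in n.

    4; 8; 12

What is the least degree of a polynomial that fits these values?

1

D1: 4, 4
The first differences are constant, so the polynomial has degree 1.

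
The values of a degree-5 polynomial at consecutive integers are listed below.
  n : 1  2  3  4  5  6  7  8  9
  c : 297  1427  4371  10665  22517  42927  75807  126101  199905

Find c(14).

D1: 1130, 2944, 6294, 11852, 20410, 32880, 50294, 73804
D2: 1814, 3350, 5558, 8558, 12470, 17414, 23510
D3: 1536, 2208, 3000, 3912, 4944, 6096
D4: 672, 792, 912, 1032, 1152
D5: 120, 120, 120, 120
Constant fifth difference = 120, so extend:
1152 + 120 = 1272;  6096 + 1272 = 7368;  23510 + 7368 = 30878;  73804 + 30878 = 104682;  199905 + 104682 = 304587
1272 + 120 = 1392;  7368 + 1392 = 8760;  30878 + 8760 = 39638;  104682 + 39638 = 144320;  304587 + 144320 = 448907
1392 + 120 = 1512;  8760 + 1512 = 10272;  39638 + 10272 = 49910;  144320 + 49910 = 194230;  448907 + 194230 = 643137
1512 + 120 = 1632;  10272 + 1632 = 11904;  49910 + 11904 = 61814;  194230 + 61814 = 256044;  643137 + 256044 = 899181
1632 + 120 = 1752;  11904 + 1752 = 13656;  61814 + 13656 = 75470;  256044 + 75470 = 331514;  899181 + 331514 = 1230695

1230695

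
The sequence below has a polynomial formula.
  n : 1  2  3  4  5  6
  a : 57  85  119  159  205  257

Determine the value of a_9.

First differences: 28  34  40  46  52
Second differences: 6  6  6  6
Second differences constant at 6.
52 + 6 = 58;  257 + 58 = 315
58 + 6 = 64;  315 + 64 = 379
64 + 6 = 70;  379 + 70 = 449

449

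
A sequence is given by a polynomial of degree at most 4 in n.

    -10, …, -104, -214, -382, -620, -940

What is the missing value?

Using the last 5 terms:
-110  -168  -238  -320
-58  -70  -82
-12  -12
Constant third difference = -12.
Extend backward: -58 + 12 = -46;  -110 + 46 = -64;  -104 + 64 = -40

-40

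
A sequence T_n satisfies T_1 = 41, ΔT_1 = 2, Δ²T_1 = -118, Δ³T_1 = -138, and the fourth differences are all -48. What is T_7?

Build the table forward from the leading diagonal:
D4: -48, -48, -48, -48, -48, -48, -48
D3: -138, -186, -234, -282, -330, -378, -426
D2: -118, -256, -442, -676, -958, -1288, -1666
D1: 2, -116, -372, -814, -1490, -2448, -3736
T: 41, 43, -73, -445, -1259, -2749, -5197

-5197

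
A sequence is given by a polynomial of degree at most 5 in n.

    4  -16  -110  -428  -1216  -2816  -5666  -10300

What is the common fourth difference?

-96

First differences: -20, -94, -318, -788, -1600, -2850, -4634
Second differences: -74, -224, -470, -812, -1250, -1784
Third differences: -150, -246, -342, -438, -534
Fourth differences: -96, -96, -96, -96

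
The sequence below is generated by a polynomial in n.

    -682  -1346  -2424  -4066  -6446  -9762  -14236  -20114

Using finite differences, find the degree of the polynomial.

Δ: -664, -1078, -1642, -2380, -3316, -4474, -5878
Δ²: -414, -564, -738, -936, -1158, -1404
Δ³: -150, -174, -198, -222, -246
Δ⁴: -24, -24, -24, -24
The fourth differences are constant, so the polynomial has degree 4.

4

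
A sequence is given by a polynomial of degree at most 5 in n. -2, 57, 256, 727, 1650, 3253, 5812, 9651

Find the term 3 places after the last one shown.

First differences: 59  199  471  923  1603  2559  3839
Second differences: 140  272  452  680  956  1280
Third differences: 132  180  228  276  324
Fourth differences: 48  48  48  48
The fourth differences are constant (48).
324 + 48 = 372;  1280 + 372 = 1652;  3839 + 1652 = 5491;  9651 + 5491 = 15142
372 + 48 = 420;  1652 + 420 = 2072;  5491 + 2072 = 7563;  15142 + 7563 = 22705
420 + 48 = 468;  2072 + 468 = 2540;  7563 + 2540 = 10103;  22705 + 10103 = 32808

32808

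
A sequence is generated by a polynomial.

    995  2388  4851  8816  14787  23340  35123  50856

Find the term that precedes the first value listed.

First differences: 1393  2463  3965  5971  8553  11783  15733
Second differences: 1070  1502  2006  2582  3230  3950
Third differences: 432  504  576  648  720
Fourth differences: 72  72  72  72
The fourth differences are constant at 72.
Work back: 432 − 72 = 360;  1070 − 360 = 710;  1393 − 710 = 683;  995 − 683 = 312

312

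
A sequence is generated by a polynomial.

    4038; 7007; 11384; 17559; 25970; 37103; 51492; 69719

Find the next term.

92414

First differences: 2969, 4377, 6175, 8411, 11133, 14389, 18227
Second differences: 1408, 1798, 2236, 2722, 3256, 3838
Third differences: 390, 438, 486, 534, 582
Fourth differences: 48, 48, 48, 48
The fourth differences are constant (48).
582 + 48 = 630;  3838 + 630 = 4468;  18227 + 4468 = 22695;  69719 + 22695 = 92414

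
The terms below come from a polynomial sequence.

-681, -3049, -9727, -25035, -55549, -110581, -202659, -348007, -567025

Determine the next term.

-884769

D1: -2368, -6678, -15308, -30514, -55032, -92078, -145348, -219018
D2: -4310, -8630, -15206, -24518, -37046, -53270, -73670
D3: -4320, -6576, -9312, -12528, -16224, -20400
D4: -2256, -2736, -3216, -3696, -4176
D5: -480, -480, -480, -480
The fifth differences are constant (-480).
-4176 − 480 = -4656;  -20400 − 4656 = -25056;  -73670 − 25056 = -98726;  -219018 − 98726 = -317744;  -567025 − 317744 = -884769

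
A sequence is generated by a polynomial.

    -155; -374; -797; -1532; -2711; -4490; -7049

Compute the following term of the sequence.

-219, -423, -735, -1179, -1779, -2559
-204, -312, -444, -600, -780
-108, -132, -156, -180
-24, -24, -24
Fourth differences constant at -24.
-180 − 24 = -204;  -780 − 204 = -984;  -2559 − 984 = -3543;  -7049 − 3543 = -10592

-10592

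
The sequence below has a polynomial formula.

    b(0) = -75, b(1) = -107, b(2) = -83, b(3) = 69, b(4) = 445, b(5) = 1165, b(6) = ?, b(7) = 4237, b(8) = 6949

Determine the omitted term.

Using the first 6 terms:
First differences: -32, 24, 152, 376, 720
Second differences: 56, 128, 224, 344
Third differences: 72, 96, 120
Fourth differences: 24, 24
Constant fourth difference = 24.
Extend forward: 120 + 24 = 144;  344 + 144 = 488;  720 + 488 = 1208;  1165 + 1208 = 2373

2373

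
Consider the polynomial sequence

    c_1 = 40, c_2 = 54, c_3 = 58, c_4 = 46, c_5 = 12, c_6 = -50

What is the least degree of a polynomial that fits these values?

3

14, 4, -12, -34, -62
-10, -16, -22, -28
-6, -6, -6
The third differences are constant, so the polynomial has degree 3.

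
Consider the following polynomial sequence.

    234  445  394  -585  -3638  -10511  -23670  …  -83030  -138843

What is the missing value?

Using the first 7 terms:
First differences: 211  -51  -979  -3053  -6873  -13159
Second differences: -262  -928  -2074  -3820  -6286
Third differences: -666  -1146  -1746  -2466
Fourth differences: -480  -600  -720
Fifth differences: -120  -120
Constant fifth difference = -120.
Extend forward: -720 − 120 = -840;  -2466 − 840 = -3306;  -6286 − 3306 = -9592;  -13159 − 9592 = -22751;  -23670 − 22751 = -46421

-46421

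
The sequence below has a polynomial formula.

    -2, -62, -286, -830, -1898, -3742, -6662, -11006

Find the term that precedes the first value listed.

2

Δ: -60, -224, -544, -1068, -1844, -2920, -4344
Δ²: -164, -320, -524, -776, -1076, -1424
Δ³: -156, -204, -252, -300, -348
Δ⁴: -48, -48, -48, -48
The fourth differences are constant at -48.
Work back: -156 + 48 = -108;  -164 + 108 = -56;  -60 + 56 = -4;  -2 + 4 = 2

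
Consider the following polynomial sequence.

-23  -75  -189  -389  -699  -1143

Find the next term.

-52, -114, -200, -310, -444
-62, -86, -110, -134
-24, -24, -24
Third differences constant at -24.
-134 − 24 = -158;  -444 − 158 = -602;  -1143 − 602 = -1745

-1745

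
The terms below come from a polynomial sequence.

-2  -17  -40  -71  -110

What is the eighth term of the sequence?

D1: -15 , -23 , -31 , -39
D2: -8 , -8 , -8
The second differences are constant (-8).
-39 − 8 = -47;  -110 − 47 = -157
-47 − 8 = -55;  -157 − 55 = -212
-55 − 8 = -63;  -212 − 63 = -275

-275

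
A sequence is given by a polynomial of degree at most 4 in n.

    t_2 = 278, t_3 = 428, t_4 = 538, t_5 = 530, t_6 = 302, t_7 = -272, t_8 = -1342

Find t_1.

142

150  110  -8  -228  -574  -1070
-40  -118  -220  -346  -496
-78  -102  -126  -150
-24  -24  -24
The fourth differences are constant at -24.
Work back: -78 + 24 = -54;  -40 + 54 = 14;  150 − 14 = 136;  278 − 136 = 142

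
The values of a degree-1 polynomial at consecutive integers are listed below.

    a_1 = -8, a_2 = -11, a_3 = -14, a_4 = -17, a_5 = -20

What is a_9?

First differences: -3  -3  -3  -3
First differences constant at -3.
-20 − 3 = -23
-23 − 3 = -26
-26 − 3 = -29
-29 − 3 = -32

-32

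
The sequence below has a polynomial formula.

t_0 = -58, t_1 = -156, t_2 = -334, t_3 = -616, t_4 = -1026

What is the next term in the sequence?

Δ: -98 , -178 , -282 , -410
Δ²: -80 , -104 , -128
Δ³: -24 , -24
The third differences are constant (-24).
-128 − 24 = -152;  -410 − 152 = -562;  -1026 − 562 = -1588

-1588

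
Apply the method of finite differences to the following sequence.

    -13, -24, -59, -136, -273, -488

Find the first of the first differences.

-11

D1: -11, -35, -77, -137, -215
D2: -24, -42, -60, -78
D3: -18, -18, -18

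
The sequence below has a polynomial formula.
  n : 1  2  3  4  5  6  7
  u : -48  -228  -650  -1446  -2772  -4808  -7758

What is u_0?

-180, -422, -796, -1326, -2036, -2950
-242, -374, -530, -710, -914
-132, -156, -180, -204
-24, -24, -24
The fourth differences are constant at -24.
Work back: -132 + 24 = -108;  -242 + 108 = -134;  -180 + 134 = -46;  -48 + 46 = -2

-2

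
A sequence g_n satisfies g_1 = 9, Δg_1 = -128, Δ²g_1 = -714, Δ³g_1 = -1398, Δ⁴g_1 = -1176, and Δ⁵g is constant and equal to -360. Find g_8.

Build the table forward from the leading diagonal:
D5: -360, -360, -360, -360, -360, -360, -360, -360
D4: -1176, -1536, -1896, -2256, -2616, -2976, -3336, -3696
D3: -1398, -2574, -4110, -6006, -8262, -10878, -13854, -17190
D2: -714, -2112, -4686, -8796, -14802, -23064, -33942, -47796
D1: -128, -842, -2954, -7640, -16436, -31238, -54302, -88244
g: 9, -119, -961, -3915, -11555, -27991, -59229, -113531

-113531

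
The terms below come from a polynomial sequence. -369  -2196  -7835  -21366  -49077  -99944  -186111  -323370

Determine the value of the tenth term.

D1: -1827 , -5639 , -13531 , -27711 , -50867 , -86167 , -137259
D2: -3812 , -7892 , -14180 , -23156 , -35300 , -51092
D3: -4080 , -6288 , -8976 , -12144 , -15792
D4: -2208 , -2688 , -3168 , -3648
D5: -480 , -480 , -480
The fifth differences are constant (-480).
-3648 − 480 = -4128;  -15792 − 4128 = -19920;  -51092 − 19920 = -71012;  -137259 − 71012 = -208271;  -323370 − 208271 = -531641
-4128 − 480 = -4608;  -19920 − 4608 = -24528;  -71012 − 24528 = -95540;  -208271 − 95540 = -303811;  -531641 − 303811 = -835452

-835452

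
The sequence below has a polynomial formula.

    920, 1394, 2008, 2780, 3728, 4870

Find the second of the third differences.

First differences: 474, 614, 772, 948, 1142
Second differences: 140, 158, 176, 194
Third differences: 18, 18, 18

18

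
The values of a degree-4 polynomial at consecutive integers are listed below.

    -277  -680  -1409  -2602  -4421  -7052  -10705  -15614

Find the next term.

Δ: -403, -729, -1193, -1819, -2631, -3653, -4909
Δ²: -326, -464, -626, -812, -1022, -1256
Δ³: -138, -162, -186, -210, -234
Δ⁴: -24, -24, -24, -24
The fourth differences are constant (-24).
-234 − 24 = -258;  -1256 − 258 = -1514;  -4909 − 1514 = -6423;  -15614 − 6423 = -22037

-22037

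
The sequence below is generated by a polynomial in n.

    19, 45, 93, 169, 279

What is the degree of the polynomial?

3

D1: 26, 48, 76, 110
D2: 22, 28, 34
D3: 6, 6
The third differences are constant, so the polynomial has degree 3.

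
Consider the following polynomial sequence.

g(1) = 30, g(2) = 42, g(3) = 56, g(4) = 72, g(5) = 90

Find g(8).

156

Δ: 12, 14, 16, 18
Δ²: 2, 2, 2
The second differences are constant (2).
18 + 2 = 20;  90 + 20 = 110
20 + 2 = 22;  110 + 22 = 132
22 + 2 = 24;  132 + 24 = 156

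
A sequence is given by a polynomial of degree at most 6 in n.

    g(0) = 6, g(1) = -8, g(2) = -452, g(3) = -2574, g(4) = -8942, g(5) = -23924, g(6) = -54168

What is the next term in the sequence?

-109082

-14, -444, -2122, -6368, -14982, -30244
-430, -1678, -4246, -8614, -15262
-1248, -2568, -4368, -6648
-1320, -1800, -2280
-480, -480
Constant fifth difference = -480, so extend:
-2280 − 480 = -2760;  -6648 − 2760 = -9408;  -15262 − 9408 = -24670;  -30244 − 24670 = -54914;  -54168 − 54914 = -109082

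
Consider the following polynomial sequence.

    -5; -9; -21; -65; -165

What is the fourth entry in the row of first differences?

D1: -4, -12, -44, -100
D2: -8, -32, -56
D3: -24, -24

-100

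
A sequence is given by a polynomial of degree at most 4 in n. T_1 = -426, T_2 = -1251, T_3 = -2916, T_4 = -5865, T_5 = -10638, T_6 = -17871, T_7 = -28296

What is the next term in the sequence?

Δ: -825, -1665, -2949, -4773, -7233, -10425
Δ²: -840, -1284, -1824, -2460, -3192
Δ³: -444, -540, -636, -732
Δ⁴: -96, -96, -96
Constant fourth difference = -96, so extend:
-732 − 96 = -828;  -3192 − 828 = -4020;  -10425 − 4020 = -14445;  -28296 − 14445 = -42741

-42741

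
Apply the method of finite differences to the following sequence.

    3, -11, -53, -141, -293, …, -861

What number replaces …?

-527

Using the first 5 terms:
-14  -42  -88  -152
-28  -46  -64
-18  -18
Constant third difference = -18.
Extend forward: -64 − 18 = -82;  -152 − 82 = -234;  -293 − 234 = -527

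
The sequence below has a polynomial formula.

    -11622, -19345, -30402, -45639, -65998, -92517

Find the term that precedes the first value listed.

-6483

D1: -7723  -11057  -15237  -20359  -26519
D2: -3334  -4180  -5122  -6160
D3: -846  -942  -1038
D4: -96  -96
The fourth differences are constant at -96.
Work back: -846 + 96 = -750;  -3334 + 750 = -2584;  -7723 + 2584 = -5139;  -11622 + 5139 = -6483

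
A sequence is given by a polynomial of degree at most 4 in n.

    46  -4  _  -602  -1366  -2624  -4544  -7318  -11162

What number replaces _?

-188

Using the last 6 terms:
-764  -1258  -1920  -2774  -3844
-494  -662  -854  -1070
-168  -192  -216
-24  -24
Constant fourth difference = -24.
Extend backward: -168 + 24 = -144;  -494 + 144 = -350;  -764 + 350 = -414;  -602 + 414 = -188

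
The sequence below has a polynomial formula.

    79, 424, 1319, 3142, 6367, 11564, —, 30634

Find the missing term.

19399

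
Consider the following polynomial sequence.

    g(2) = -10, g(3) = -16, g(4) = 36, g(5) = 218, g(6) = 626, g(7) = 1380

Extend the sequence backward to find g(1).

6

D1: -6  52  182  408  754
D2: 58  130  226  346
D3: 72  96  120
D4: 24  24
The fourth differences are constant at 24.
Work back: 72 − 24 = 48;  58 − 48 = 10;  -6 − 10 = -16;  -10 + 16 = 6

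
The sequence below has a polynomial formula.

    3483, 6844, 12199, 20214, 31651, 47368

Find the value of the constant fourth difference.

D1: 3361, 5355, 8015, 11437, 15717
D2: 1994, 2660, 3422, 4280
D3: 666, 762, 858
D4: 96, 96

96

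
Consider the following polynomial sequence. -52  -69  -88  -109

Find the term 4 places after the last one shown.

-213

Δ: -17, -19, -21
Δ²: -2, -2
The second differences are constant (-2).
-21 − 2 = -23;  -109 − 23 = -132
-23 − 2 = -25;  -132 − 25 = -157
-25 − 2 = -27;  -157 − 27 = -184
-27 − 2 = -29;  -184 − 29 = -213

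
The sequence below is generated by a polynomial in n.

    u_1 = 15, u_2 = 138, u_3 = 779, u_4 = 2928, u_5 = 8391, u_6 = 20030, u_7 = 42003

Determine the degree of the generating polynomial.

5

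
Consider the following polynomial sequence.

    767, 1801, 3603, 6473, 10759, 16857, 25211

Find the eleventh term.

91747

D1: 1034  1802  2870  4286  6098  8354
D2: 768  1068  1416  1812  2256
D3: 300  348  396  444
D4: 48  48  48
Fourth differences constant at 48.
444 + 48 = 492;  2256 + 492 = 2748;  8354 + 2748 = 11102;  25211 + 11102 = 36313
492 + 48 = 540;  2748 + 540 = 3288;  11102 + 3288 = 14390;  36313 + 14390 = 50703
540 + 48 = 588;  3288 + 588 = 3876;  14390 + 3876 = 18266;  50703 + 18266 = 68969
588 + 48 = 636;  3876 + 636 = 4512;  18266 + 4512 = 22778;  68969 + 22778 = 91747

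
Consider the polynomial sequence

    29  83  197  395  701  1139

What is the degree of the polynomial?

3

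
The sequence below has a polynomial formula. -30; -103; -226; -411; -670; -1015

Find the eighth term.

-2011

-73, -123, -185, -259, -345
-50, -62, -74, -86
-12, -12, -12
Constant third difference = -12, so extend:
-86 − 12 = -98;  -345 − 98 = -443;  -1015 − 443 = -1458
-98 − 12 = -110;  -443 − 110 = -553;  -1458 − 553 = -2011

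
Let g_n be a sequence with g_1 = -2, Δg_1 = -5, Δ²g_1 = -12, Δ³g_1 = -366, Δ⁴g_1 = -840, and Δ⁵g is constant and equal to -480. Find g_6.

Build the table forward from the leading diagonal:
D5: -480, -480, -480, -480, -480, -480
D4: -840, -1320, -1800, -2280, -2760, -3240
D3: -366, -1206, -2526, -4326, -6606, -9366
D2: -12, -378, -1584, -4110, -8436, -15042
D1: -5, -17, -395, -1979, -6089, -14525
g: -2, -7, -24, -419, -2398, -8487

-8487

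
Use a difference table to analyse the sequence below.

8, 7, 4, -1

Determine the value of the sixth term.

-17

-1  -3  -5
-2  -2
The second differences are constant (-2).
-5 − 2 = -7;  -1 − 7 = -8
-7 − 2 = -9;  -8 − 9 = -17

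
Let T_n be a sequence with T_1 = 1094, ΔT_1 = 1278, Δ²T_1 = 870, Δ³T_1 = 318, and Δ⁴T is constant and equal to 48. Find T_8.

Build the table forward from the leading diagonal:
D4: 48  48  48  48  48  48  48  48
D3: 318  366  414  462  510  558  606  654
D2: 870  1188  1554  1968  2430  2940  3498  4104
D1: 1278  2148  3336  4890  6858  9288  12228  15726
T: 1094  2372  4520  7856  12746  19604  28892  41120

41120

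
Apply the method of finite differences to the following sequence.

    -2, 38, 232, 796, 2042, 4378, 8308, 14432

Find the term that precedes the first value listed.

-8

Δ: 40  194  564  1246  2336  3930  6124
Δ²: 154  370  682  1090  1594  2194
Δ³: 216  312  408  504  600
Δ⁴: 96  96  96  96
The fourth differences are constant at 96.
Work back: 216 − 96 = 120;  154 − 120 = 34;  40 − 34 = 6;  -2 − 6 = -8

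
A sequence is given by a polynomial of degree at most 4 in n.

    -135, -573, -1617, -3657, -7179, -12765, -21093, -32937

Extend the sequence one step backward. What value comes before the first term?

-9

D1: -438, -1044, -2040, -3522, -5586, -8328, -11844
D2: -606, -996, -1482, -2064, -2742, -3516
D3: -390, -486, -582, -678, -774
D4: -96, -96, -96, -96
The fourth differences are constant at -96.
Work back: -390 + 96 = -294;  -606 + 294 = -312;  -438 + 312 = -126;  -135 + 126 = -9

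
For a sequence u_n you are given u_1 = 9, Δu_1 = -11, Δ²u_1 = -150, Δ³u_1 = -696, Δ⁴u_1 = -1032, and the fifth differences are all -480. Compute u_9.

-142375

Build the table forward from the leading diagonal:
Fifth differences: -480, -480, -480, -480, -480, -480, -480, -480, -480
Fourth differences: -1032, -1512, -1992, -2472, -2952, -3432, -3912, -4392, -4872
Third differences: -696, -1728, -3240, -5232, -7704, -10656, -14088, -18000, -22392
Second differences: -150, -846, -2574, -5814, -11046, -18750, -29406, -43494, -61494
First differences: -11, -161, -1007, -3581, -9395, -20441, -39191, -68597, -112091
u: 9, -2, -163, -1170, -4751, -14146, -34587, -73778, -142375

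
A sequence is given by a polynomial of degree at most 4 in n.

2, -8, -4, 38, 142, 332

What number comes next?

632

-10  4  42  104  190
14  38  62  86
24  24  24
Third differences constant at 24.
86 + 24 = 110;  190 + 110 = 300;  332 + 300 = 632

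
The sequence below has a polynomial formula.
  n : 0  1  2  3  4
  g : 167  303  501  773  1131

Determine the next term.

136, 198, 272, 358
62, 74, 86
12, 12
Third differences constant at 12.
86 + 12 = 98;  358 + 98 = 456;  1131 + 456 = 1587

1587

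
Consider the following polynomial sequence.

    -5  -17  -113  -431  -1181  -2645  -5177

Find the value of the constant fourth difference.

-72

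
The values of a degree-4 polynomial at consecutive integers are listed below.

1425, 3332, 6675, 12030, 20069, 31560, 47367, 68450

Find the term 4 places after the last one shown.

228102

Δ: 1907, 3343, 5355, 8039, 11491, 15807, 21083
Δ²: 1436, 2012, 2684, 3452, 4316, 5276
Δ³: 576, 672, 768, 864, 960
Δ⁴: 96, 96, 96, 96
Constant fourth difference = 96, so extend:
960 + 96 = 1056;  5276 + 1056 = 6332;  21083 + 6332 = 27415;  68450 + 27415 = 95865
1056 + 96 = 1152;  6332 + 1152 = 7484;  27415 + 7484 = 34899;  95865 + 34899 = 130764
1152 + 96 = 1248;  7484 + 1248 = 8732;  34899 + 8732 = 43631;  130764 + 43631 = 174395
1248 + 96 = 1344;  8732 + 1344 = 10076;  43631 + 10076 = 53707;  174395 + 53707 = 228102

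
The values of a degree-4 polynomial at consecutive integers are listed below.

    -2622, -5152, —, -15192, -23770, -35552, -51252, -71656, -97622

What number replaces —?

Using the last 6 terms:
-8578  -11782  -15700  -20404  -25966
-3204  -3918  -4704  -5562
-714  -786  -858
-72  -72
Constant fourth difference = -72.
Extend backward: -714 + 72 = -642;  -3204 + 642 = -2562;  -8578 + 2562 = -6016;  -15192 + 6016 = -9176

-9176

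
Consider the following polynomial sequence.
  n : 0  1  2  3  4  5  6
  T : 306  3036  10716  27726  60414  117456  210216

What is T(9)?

First differences: 2730, 7680, 17010, 32688, 57042, 92760
Second differences: 4950, 9330, 15678, 24354, 35718
Third differences: 4380, 6348, 8676, 11364
Fourth differences: 1968, 2328, 2688
Fifth differences: 360, 360
The fifth differences are constant (360).
2688 + 360 = 3048;  11364 + 3048 = 14412;  35718 + 14412 = 50130;  92760 + 50130 = 142890;  210216 + 142890 = 353106
3048 + 360 = 3408;  14412 + 3408 = 17820;  50130 + 17820 = 67950;  142890 + 67950 = 210840;  353106 + 210840 = 563946
3408 + 360 = 3768;  17820 + 3768 = 21588;  67950 + 21588 = 89538;  210840 + 89538 = 300378;  563946 + 300378 = 864324

864324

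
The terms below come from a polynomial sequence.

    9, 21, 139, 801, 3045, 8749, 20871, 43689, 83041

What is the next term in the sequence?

146565

Δ: 12, 118, 662, 2244, 5704, 12122, 22818, 39352
Δ²: 106, 544, 1582, 3460, 6418, 10696, 16534
Δ³: 438, 1038, 1878, 2958, 4278, 5838
Δ⁴: 600, 840, 1080, 1320, 1560
Δ⁵: 240, 240, 240, 240
The fifth differences are constant (240).
1560 + 240 = 1800;  5838 + 1800 = 7638;  16534 + 7638 = 24172;  39352 + 24172 = 63524;  83041 + 63524 = 146565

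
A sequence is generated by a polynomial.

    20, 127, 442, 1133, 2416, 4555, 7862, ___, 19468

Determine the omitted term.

12697

Using the first 7 terms:
107, 315, 691, 1283, 2139, 3307
208, 376, 592, 856, 1168
168, 216, 264, 312
48, 48, 48
Constant fourth difference = 48.
Extend forward: 312 + 48 = 360;  1168 + 360 = 1528;  3307 + 1528 = 4835;  7862 + 4835 = 12697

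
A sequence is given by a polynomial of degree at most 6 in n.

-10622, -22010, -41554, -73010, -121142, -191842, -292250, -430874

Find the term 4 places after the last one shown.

-11388, -19544, -31456, -48132, -70700, -100408, -138624
-8156, -11912, -16676, -22568, -29708, -38216
-3756, -4764, -5892, -7140, -8508
-1008, -1128, -1248, -1368
-120, -120, -120
The fifth differences are constant (-120).
-1368 − 120 = -1488;  -8508 − 1488 = -9996;  -38216 − 9996 = -48212;  -138624 − 48212 = -186836;  -430874 − 186836 = -617710
-1488 − 120 = -1608;  -9996 − 1608 = -11604;  -48212 − 11604 = -59816;  -186836 − 59816 = -246652;  -617710 − 246652 = -864362
-1608 − 120 = -1728;  -11604 − 1728 = -13332;  -59816 − 13332 = -73148;  -246652 − 73148 = -319800;  -864362 − 319800 = -1184162
-1728 − 120 = -1848;  -13332 − 1848 = -15180;  -73148 − 15180 = -88328;  -319800 − 88328 = -408128;  -1184162 − 408128 = -1592290

-1592290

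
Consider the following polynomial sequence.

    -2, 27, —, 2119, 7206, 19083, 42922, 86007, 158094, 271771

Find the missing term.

402

Using the last 7 terms:
D1: 5087, 11877, 23839, 43085, 72087, 113677
D2: 6790, 11962, 19246, 29002, 41590
D3: 5172, 7284, 9756, 12588
D4: 2112, 2472, 2832
D5: 360, 360
Constant fifth difference = 360.
Extend backward: 2112 − 360 = 1752;  5172 − 1752 = 3420;  6790 − 3420 = 3370;  5087 − 3370 = 1717;  2119 − 1717 = 402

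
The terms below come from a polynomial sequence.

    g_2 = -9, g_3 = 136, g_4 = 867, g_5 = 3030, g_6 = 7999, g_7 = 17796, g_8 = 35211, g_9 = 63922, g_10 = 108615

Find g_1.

-6

D1: 145  731  2163  4969  9797  17415  28711  44693
D2: 586  1432  2806  4828  7618  11296  15982
D3: 846  1374  2022  2790  3678  4686
D4: 528  648  768  888  1008
D5: 120  120  120  120
The fifth differences are constant at 120.
Work back: 528 − 120 = 408;  846 − 408 = 438;  586 − 438 = 148;  145 − 148 = -3;  -9 + 3 = -6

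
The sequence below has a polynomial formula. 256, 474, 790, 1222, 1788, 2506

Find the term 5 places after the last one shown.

9006

218 , 316 , 432 , 566 , 718
98 , 116 , 134 , 152
18 , 18 , 18
Constant third difference = 18, so extend:
152 + 18 = 170;  718 + 170 = 888;  2506 + 888 = 3394
170 + 18 = 188;  888 + 188 = 1076;  3394 + 1076 = 4470
188 + 18 = 206;  1076 + 206 = 1282;  4470 + 1282 = 5752
206 + 18 = 224;  1282 + 224 = 1506;  5752 + 1506 = 7258
224 + 18 = 242;  1506 + 242 = 1748;  7258 + 1748 = 9006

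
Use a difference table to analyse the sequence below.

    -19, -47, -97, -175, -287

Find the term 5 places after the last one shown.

-1567

First differences: -28, -50, -78, -112
Second differences: -22, -28, -34
Third differences: -6, -6
Constant third difference = -6, so extend:
-34 − 6 = -40;  -112 − 40 = -152;  -287 − 152 = -439
-40 − 6 = -46;  -152 − 46 = -198;  -439 − 198 = -637
-46 − 6 = -52;  -198 − 52 = -250;  -637 − 250 = -887
-52 − 6 = -58;  -250 − 58 = -308;  -887 − 308 = -1195
-58 − 6 = -64;  -308 − 64 = -372;  -1195 − 372 = -1567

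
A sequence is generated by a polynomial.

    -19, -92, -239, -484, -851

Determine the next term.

-1364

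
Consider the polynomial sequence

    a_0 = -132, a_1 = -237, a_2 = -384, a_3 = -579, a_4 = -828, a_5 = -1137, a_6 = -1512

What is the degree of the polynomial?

First differences: -105, -147, -195, -249, -309, -375
Second differences: -42, -48, -54, -60, -66
Third differences: -6, -6, -6, -6
The third differences are constant, so the polynomial has degree 3.

3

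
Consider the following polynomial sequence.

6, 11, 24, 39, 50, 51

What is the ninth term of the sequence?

D1: 5  13  15  11  1
D2: 8  2  -4  -10
D3: -6  -6  -6
Third differences constant at -6.
-10 − 6 = -16;  1 − 16 = -15;  51 − 15 = 36
-16 − 6 = -22;  -15 − 22 = -37;  36 − 37 = -1
-22 − 6 = -28;  -37 − 28 = -65;  -1 − 65 = -66

-66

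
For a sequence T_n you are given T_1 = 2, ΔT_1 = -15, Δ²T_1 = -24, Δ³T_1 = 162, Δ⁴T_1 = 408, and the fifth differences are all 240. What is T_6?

3587

Build the table forward from the leading diagonal:
Fifth differences: 240  240  240  240  240  240
Fourth differences: 408  648  888  1128  1368  1608
Third differences: 162  570  1218  2106  3234  4602
Second differences: -24  138  708  1926  4032  7266
First differences: -15  -39  99  807  2733  6765
T: 2  -13  -52  47  854  3587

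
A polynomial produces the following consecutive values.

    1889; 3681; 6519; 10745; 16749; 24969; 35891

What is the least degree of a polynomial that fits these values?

4

1792, 2838, 4226, 6004, 8220, 10922
1046, 1388, 1778, 2216, 2702
342, 390, 438, 486
48, 48, 48
The fourth differences are constant, so the polynomial has degree 4.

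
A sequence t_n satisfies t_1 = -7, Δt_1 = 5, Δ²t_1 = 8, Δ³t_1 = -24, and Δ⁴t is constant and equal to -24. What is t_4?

8

Build the table forward from the leading diagonal:
D4: -24, -24, -24, -24
D3: -24, -48, -72, -96
D2: 8, -16, -64, -136
D1: 5, 13, -3, -67
t: -7, -2, 11, 8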